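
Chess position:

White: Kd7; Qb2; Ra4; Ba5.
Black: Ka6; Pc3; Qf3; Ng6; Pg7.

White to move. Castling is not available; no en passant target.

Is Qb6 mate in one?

yes

After Qb6: black king on a6; in check: yes, from the white queen on b6.
King squares — a5: attacked by Ra4; b5: attacked by Qb6; b6: attacked by Ba5; a7: attacked by Qb6; b7: attacked by Qb6.
Black has no legal moves → checkmate.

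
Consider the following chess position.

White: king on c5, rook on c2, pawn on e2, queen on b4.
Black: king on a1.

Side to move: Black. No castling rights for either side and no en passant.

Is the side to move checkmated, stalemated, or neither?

Black to move; black king on a1.
In check: no.
King squares — b1: attacked by Qb4; a2: attacked by Rc2; b2: attacked by Rc2.
Legal moves for Black: none.
Not in check and no legal moves → stalemate.

stalemate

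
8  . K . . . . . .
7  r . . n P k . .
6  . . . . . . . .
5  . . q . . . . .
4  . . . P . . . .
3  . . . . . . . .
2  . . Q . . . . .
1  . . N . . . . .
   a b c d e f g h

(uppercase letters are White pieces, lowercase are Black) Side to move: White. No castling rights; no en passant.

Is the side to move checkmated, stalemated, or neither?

White to move; white king on b8.
In check: yes, from the black knight on d7.
King squares — a7: attacked by Qc5; b7: attacked by Ra7; c7: attacked by Qc5; a8: attacked by Ra7; c8: attacked by Qc5.
Legal moves for White: none.
In check with no legal moves → checkmate.

checkmate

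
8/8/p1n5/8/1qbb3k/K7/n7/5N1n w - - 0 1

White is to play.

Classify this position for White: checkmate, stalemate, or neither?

White to move; white king on a3.
In check: yes, from the black queen on b4.
King squares — a2: attacked by Bc4; b2: attacked by Qb4; b3: attacked by Qb4; a4: attacked by Qb4; b4: attacked by Na2.
Legal moves for White: none.
In check with no legal moves → checkmate.

checkmate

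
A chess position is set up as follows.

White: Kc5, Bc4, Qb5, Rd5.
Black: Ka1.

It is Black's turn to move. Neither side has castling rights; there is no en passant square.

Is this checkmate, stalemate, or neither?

stalemate

Black to move; black king on a1.
In check: no.
King squares — b1: attacked by Qb5; a2: attacked by Bc4; b2: attacked by Qb5.
Legal moves for Black: none.
Not in check and no legal moves → stalemate.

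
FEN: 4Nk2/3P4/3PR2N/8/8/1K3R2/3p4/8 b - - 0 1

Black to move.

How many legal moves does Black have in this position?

0

Black to move; king on f8.
In check: yes, from the white rook on f3.
Legal moves: none.
Count: 0.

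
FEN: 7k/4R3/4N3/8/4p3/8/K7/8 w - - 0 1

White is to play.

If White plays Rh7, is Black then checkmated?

no

After Rh7: black king on h8; in check: yes, from the white rook on h7.
Black has 2 legal replies: Kg8, Kxh7.
In check but a legal move exists → not checkmate.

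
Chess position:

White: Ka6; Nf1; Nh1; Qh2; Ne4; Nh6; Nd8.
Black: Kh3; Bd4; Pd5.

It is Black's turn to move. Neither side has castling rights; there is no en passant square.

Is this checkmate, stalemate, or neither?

checkmate

Black to move; black king on h3.
In check: yes, from the white queen on h2.
King squares — g2: attacked by Qh2; h2: attacked by Nf1; g3: attacked by Nf1; g4: attacked by Nh6; h4: attacked by Qh2.
Legal moves for Black: none.
In check with no legal moves → checkmate.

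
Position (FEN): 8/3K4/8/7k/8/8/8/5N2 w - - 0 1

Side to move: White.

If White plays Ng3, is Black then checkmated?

no

After Ng3: black king on h5; in check: yes, from the white knight on g3.
Black has 5 legal replies: Kh6, Kg6, Kg5, Kh4, Kg4.
In check but a legal move exists → not checkmate.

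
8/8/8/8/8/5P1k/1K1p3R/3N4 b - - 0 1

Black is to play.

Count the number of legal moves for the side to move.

2

Black to move; king on h3.
In check: yes, from the white rook on h2.
Legal moves: Kg3, Kxh2.
Count: 2.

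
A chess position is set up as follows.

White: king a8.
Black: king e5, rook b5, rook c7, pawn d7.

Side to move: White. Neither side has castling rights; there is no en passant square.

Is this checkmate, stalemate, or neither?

White to move; white king on a8.
In check: no.
King squares — a7: attacked by Rc7; b7: attacked by Rb5; b8: attacked by Rb5.
Legal moves for White: none.
Not in check and no legal moves → stalemate.

stalemate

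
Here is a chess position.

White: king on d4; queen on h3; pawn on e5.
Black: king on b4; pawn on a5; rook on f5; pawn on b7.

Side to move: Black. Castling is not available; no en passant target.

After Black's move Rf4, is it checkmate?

no

After Rf4: white king on d4; in check: yes, from the black rook on f4.
White has 3 legal replies: Kd5, Ke3, Kd3.
In check but a legal move exists → not checkmate.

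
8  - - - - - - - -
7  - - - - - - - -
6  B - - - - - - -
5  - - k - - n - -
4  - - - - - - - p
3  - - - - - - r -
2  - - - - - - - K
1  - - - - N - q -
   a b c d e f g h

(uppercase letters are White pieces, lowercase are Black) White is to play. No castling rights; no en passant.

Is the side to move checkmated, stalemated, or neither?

White to move; white king on h2.
In check: yes, from the black queen on g1.
King squares — g1: attacked by Rg3; h1: attacked by Qg1; g2: attacked by Qg1; g3: attacked by Qg1; h3: attacked by Rg3.
Legal moves for White: none.
In check with no legal moves → checkmate.

checkmate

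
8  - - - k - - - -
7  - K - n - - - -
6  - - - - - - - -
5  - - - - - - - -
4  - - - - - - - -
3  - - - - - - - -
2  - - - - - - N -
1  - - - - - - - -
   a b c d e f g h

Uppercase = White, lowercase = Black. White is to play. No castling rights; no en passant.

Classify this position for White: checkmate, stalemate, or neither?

neither

White to move; white king on b7.
In check: no.
Legal moves for White: Ka8, Ka7, Kc6, Ka6, Nh4, Nf4, Ne3, Ne1.
White has 8 legal moves and is not in check → neither.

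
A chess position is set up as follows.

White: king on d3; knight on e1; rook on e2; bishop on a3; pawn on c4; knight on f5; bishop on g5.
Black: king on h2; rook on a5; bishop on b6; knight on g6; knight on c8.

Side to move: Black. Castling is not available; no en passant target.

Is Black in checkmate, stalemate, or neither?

Black to move; black king on h2.
In check: yes, from the white rook on e2.
Legal moves for Black: Kh3, Kh1, Kg1, Bf2.
Black is in check but has 4 legal moves → neither.

neither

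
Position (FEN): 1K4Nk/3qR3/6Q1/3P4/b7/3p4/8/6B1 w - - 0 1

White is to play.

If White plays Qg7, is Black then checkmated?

After Qg7: black king on h8; in check: yes, from the white queen on g7.
King squares — g7: attacked by Re7; h7: attacked by Qg7; g8: attacked by Qg7.
Black has no legal moves → checkmate.

yes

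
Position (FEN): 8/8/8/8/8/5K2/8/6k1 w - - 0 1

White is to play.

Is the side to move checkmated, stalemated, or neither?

neither

White to move; white king on f3.
In check: no.
Legal moves for White: Kg4, Kf4, Ke4, Kg3, Ke3, Ke2.
White has 6 legal moves and is not in check → neither.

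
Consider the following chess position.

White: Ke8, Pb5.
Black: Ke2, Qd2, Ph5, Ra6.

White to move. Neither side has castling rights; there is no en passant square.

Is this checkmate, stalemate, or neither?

neither

White to move; white king on e8.
In check: no.
Legal moves for White: Kf8, Kf7, Ke7, bxa6, b6.
White has 5 legal moves and is not in check → neither.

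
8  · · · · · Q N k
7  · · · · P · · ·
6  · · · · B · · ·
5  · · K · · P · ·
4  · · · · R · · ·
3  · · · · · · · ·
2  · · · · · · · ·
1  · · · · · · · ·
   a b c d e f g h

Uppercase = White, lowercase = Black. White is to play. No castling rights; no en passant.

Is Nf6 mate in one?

After Nf6: black king on h8; in check: yes, from the white queen on f8.
King squares — g7: attacked by Qf8; h7: attacked by Nf6; g8: attacked by Be6.
Black has no legal moves → checkmate.

yes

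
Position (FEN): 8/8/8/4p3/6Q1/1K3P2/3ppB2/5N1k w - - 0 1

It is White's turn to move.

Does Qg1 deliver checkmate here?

After Qg1: black king on h1; in check: yes, from the white queen on g1.
King squares — g1: attacked by Bf2; g2: attacked by Qg1; h2: attacked by Nf1.
Black has no legal moves → checkmate.

yes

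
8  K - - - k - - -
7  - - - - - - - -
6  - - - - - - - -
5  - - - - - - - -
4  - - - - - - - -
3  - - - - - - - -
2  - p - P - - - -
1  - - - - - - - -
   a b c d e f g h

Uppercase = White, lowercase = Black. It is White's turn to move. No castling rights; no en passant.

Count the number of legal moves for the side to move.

5

White to move; king on a8.
In check: no.
Legal moves: Kb8, Kb7, Ka7, d3, d4.
Count: 5.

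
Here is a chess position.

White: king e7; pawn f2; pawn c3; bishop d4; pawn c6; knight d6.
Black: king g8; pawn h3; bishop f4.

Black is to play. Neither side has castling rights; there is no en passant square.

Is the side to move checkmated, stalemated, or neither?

Black to move; black king on g8.
In check: no.
Legal moves for Black: Kh7, Bh6, Bxd6+, Bg5+, Be5, Bg3, Be3, Bh2, Bd2, Bc1, h2.
Black has 11 legal moves and is not in check → neither.

neither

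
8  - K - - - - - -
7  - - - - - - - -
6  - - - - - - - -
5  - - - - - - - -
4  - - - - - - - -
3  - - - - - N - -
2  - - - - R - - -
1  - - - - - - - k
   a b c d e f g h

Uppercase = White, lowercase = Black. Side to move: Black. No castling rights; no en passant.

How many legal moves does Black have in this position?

0

Black to move; king on h1.
In check: no.
Legal moves: none.
Count: 0.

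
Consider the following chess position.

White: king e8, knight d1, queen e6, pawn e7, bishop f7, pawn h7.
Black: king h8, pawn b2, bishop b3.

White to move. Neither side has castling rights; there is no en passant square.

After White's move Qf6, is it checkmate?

no

After Qf6: black king on h8; in check: yes, from the white queen on f6.
Black has 1 legal reply: Kxh7.
In check but a legal move exists → not checkmate.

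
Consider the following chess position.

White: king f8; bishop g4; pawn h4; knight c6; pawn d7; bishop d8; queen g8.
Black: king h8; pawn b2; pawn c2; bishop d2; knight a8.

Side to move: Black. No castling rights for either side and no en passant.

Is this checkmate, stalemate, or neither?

checkmate

Black to move; black king on h8.
In check: yes, from the white queen on g8.
King squares — g7: attacked by Kf8; h7: attacked by Qg8; g8: attacked by Kf8.
Legal moves for Black: none.
In check with no legal moves → checkmate.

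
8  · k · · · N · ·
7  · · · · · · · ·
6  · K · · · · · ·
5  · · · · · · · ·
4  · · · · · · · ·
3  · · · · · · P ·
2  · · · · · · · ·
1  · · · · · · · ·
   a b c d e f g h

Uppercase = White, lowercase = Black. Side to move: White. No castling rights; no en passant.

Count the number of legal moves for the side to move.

White to move; king on b6.
In check: no.
Legal moves: Nh7, Nd7+, Ng6, Ne6, Kc6, Ka6, Kc5, Kb5, Ka5, g4.
Count: 10.

10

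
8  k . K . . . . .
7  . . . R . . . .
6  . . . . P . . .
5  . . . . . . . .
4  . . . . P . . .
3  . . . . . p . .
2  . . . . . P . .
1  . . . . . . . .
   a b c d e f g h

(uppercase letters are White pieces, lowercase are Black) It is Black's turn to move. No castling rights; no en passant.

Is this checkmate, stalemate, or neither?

Black to move; black king on a8.
In check: no.
King squares — a7: attacked by Rd7; b7: attacked by Rd7; b8: attacked by Kc8.
Legal moves for Black: none.
Not in check and no legal moves → stalemate.

stalemate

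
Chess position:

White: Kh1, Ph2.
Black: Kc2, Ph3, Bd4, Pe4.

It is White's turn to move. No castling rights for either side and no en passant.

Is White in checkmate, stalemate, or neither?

White to move; white king on h1.
In check: no.
King squares — g1: attacked by Bd4; g2: attacked by Ph3; h2: own pawn.
Legal moves for White: none.
Not in check and no legal moves → stalemate.

stalemate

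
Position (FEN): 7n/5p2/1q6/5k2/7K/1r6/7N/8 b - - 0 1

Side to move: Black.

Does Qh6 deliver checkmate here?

yes

After Qh6: white king on h4; in check: yes, from the black queen on h6.
King squares — g3: attacked by Rb3; h3: attacked by Rb3; g4: attacked by Kf5; g5: attacked by Kf5; h5: attacked by Qh6.
White has no legal moves → checkmate.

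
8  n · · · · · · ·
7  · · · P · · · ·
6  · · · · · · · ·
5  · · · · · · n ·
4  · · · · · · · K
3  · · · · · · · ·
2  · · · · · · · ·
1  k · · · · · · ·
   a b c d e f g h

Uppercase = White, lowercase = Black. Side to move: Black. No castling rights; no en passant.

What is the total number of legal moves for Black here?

Black to move; king on a1.
In check: no.
Legal moves: Nc7, Nb6, Nh7, Nf7, Ne6, Ne4, Nh3, Nf3+, Kb2, Ka2, Kb1.
Count: 11.

11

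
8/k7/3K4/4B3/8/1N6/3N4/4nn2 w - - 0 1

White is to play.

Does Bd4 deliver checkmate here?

no

After Bd4: black king on a7; in check: yes, from the white bishop on d4.
Black has 4 legal replies: Kb8, Ka8, Kb7, Ka6.
In check but a legal move exists → not checkmate.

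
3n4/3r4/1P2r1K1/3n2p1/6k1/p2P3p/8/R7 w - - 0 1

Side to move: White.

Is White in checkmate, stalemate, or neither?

White to move; white king on g6.
In check: yes, from the black rook on e6.
King squares — f5: attacked by Kg4; g5: attacked by Kg4; h5: attacked by Kg4; f6: attacked by Nd5; h6: attacked by Re6; f7: attacked by Rd7; g7: attacked by Rd7; h7: attacked by Rd7.
Legal moves for White: none.
In check with no legal moves → checkmate.

checkmate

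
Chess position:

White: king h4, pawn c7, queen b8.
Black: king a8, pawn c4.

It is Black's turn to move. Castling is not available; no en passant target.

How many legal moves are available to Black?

Black to move; king on a8.
In check: yes, from the white queen on b8.
Legal moves: none.
Count: 0.

0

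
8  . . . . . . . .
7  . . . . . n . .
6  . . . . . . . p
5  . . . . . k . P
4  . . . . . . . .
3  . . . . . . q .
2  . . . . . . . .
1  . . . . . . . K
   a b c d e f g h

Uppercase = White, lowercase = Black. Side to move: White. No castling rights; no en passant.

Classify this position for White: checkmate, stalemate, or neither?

stalemate

White to move; white king on h1.
In check: no.
King squares — g1: attacked by Qg3; g2: attacked by Qg3; h2: attacked by Qg3.
Legal moves for White: none.
Not in check and no legal moves → stalemate.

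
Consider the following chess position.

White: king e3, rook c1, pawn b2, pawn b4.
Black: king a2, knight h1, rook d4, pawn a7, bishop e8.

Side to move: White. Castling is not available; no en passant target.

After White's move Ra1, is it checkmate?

After Ra1: black king on a2; in check: yes, from the white rook on a1.
Black has 3 legal replies: Kb3, Kxb2, Kxa1.
In check but a legal move exists → not checkmate.

no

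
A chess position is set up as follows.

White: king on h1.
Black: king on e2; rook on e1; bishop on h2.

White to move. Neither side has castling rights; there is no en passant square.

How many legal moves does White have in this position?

2

White to move; king on h1.
In check: yes, from the black rook on e1.
Legal moves: Kxh2, Kg2.
Count: 2.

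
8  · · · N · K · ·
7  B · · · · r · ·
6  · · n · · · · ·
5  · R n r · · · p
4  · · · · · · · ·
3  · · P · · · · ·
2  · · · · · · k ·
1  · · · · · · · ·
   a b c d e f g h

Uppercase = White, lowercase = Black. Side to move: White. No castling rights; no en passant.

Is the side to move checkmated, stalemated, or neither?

White to move; white king on f8.
In check: yes, from the black rook on f7.
Legal moves for White: Kg8, Ke8, Kxf7, Nxf7.
White is in check but has 4 legal moves → neither.

neither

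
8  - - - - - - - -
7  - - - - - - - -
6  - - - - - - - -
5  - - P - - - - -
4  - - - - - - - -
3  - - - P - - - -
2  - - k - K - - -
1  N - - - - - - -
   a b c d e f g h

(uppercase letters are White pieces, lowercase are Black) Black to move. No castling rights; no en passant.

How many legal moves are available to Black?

4

Black to move; king on c2.
In check: yes, from the white knight on a1.
Legal moves: Kc3, Kb2, Kc1, Kb1.
Count: 4.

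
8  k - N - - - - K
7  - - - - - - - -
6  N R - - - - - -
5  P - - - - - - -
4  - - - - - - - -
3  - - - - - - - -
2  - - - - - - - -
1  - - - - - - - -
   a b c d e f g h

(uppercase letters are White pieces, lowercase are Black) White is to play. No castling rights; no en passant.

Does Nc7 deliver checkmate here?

yes

After Nc7: black king on a8; in check: yes, from the white knight on c7.
King squares — a7: attacked by Nc8; b7: attacked by Rb6; b8: attacked by Rb6.
Black has no legal moves → checkmate.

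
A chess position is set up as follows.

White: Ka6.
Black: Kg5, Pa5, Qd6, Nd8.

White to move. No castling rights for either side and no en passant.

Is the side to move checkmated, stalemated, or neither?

neither

White to move; white king on a6.
In check: yes, from the black queen on d6.
King squares — a5: available; b5: available; b6: attacked by Qd6; a7: available; b7: attacked by Nd8.
Legal moves for White: Ka7, Kb5, Kxa5.
White is in check but has 3 legal moves → neither.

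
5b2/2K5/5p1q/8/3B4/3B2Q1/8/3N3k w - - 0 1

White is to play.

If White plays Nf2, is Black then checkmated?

yes

After Nf2: black king on h1; in check: yes, from the white knight on f2.
King squares — g1: attacked by Qg3; g2: attacked by Qg3; h2: attacked by Qg3.
Black has no legal moves → checkmate.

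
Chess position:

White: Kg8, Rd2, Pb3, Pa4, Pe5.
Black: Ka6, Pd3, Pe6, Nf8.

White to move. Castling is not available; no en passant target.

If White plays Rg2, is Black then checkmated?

no

After Rg2: black king on a6; in check: no.
Black is not in check, so this cannot be checkmate.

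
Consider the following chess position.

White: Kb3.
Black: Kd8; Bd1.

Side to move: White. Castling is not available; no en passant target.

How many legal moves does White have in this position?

White to move; king on b3.
In check: yes, from the black bishop on d1.
Legal moves: Kc4, Kb4, Kc3, Ka3, Kb2, Ka2.
Count: 6.

6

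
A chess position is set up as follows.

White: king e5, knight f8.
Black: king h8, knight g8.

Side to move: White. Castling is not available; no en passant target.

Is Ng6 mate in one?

no

After Ng6: black king on h8; in check: yes, from the white knight on g6.
Black has 2 legal replies: Kh7, Kg7.
In check but a legal move exists → not checkmate.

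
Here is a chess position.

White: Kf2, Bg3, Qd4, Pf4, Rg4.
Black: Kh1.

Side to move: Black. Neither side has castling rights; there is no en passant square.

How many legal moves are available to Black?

0

Black to move; king on h1.
In check: no.
Legal moves: none.
Count: 0.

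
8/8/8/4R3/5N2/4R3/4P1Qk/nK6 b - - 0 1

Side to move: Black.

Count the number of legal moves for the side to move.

0

Black to move; king on h2.
In check: yes, from the white queen on g2.
Legal moves: none.
Count: 0.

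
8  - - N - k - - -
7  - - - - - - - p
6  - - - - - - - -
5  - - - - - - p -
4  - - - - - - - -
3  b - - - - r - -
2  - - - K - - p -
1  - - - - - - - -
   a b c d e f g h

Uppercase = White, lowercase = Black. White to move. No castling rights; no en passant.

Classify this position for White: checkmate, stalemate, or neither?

White to move; white king on d2.
In check: no.
Legal moves for White: Ne7, Na7, Nd6+, Nb6, Ke2, Kc2, Ke1, Kd1.
White has 8 legal moves and is not in check → neither.

neither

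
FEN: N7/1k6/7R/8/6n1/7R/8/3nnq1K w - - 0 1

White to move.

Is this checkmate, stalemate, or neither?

checkmate

White to move; white king on h1.
In check: yes, from the black queen on f1.
King squares — g1: attacked by Qf1; g2: attacked by Ne1; h2: attacked by Ng4.
Legal moves for White: none.
In check with no legal moves → checkmate.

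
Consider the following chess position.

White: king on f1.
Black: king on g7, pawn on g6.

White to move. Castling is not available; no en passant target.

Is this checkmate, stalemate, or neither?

White to move; white king on f1.
In check: no.
Legal moves for White: Kg2, Kf2, Ke2, Kg1, Ke1.
White has 5 legal moves and is not in check → neither.

neither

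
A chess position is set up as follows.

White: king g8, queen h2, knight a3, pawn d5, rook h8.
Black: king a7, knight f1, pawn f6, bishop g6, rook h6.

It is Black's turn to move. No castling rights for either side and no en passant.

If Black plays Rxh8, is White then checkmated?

no

After Rxh8: white king on g8; in check: yes, from the black rook on h8.
White has 3 legal replies: Kxh8, Kg7, Qxh8.
In check but a legal move exists → not checkmate.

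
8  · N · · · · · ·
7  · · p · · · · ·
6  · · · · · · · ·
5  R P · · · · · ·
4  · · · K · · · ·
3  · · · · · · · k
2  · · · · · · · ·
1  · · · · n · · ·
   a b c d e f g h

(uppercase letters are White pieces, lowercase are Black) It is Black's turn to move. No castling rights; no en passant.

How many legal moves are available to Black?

11

Black to move; king on h3.
In check: no.
Legal moves: Kh4, Kg4, Kg3, Kh2, Kg2, Nf3+, Nd3, Ng2, Nc2+, c6, c5+.
Count: 11.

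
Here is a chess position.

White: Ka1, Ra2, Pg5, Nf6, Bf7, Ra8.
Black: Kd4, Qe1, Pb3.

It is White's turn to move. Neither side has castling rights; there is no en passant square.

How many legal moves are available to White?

1

White to move; king on a1.
In check: yes, from the black queen on e1.
Legal moves: Kb2.
Count: 1.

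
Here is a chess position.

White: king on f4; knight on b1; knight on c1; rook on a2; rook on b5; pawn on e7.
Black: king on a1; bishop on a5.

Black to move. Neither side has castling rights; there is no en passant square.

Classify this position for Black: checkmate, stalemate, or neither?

Black to move; black king on a1.
In check: yes, from the white rook on a2.
King squares — b1: attacked by Rb5; a2: attacked by Nc1; b2: attacked by Ra2.
Legal moves for Black: none.
In check with no legal moves → checkmate.

checkmate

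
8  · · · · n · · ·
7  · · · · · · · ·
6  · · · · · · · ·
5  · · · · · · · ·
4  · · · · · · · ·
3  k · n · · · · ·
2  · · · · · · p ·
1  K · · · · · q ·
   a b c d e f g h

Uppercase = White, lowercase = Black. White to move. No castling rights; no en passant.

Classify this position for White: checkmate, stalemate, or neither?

checkmate

White to move; white king on a1.
In check: yes, from the black queen on g1.
King squares — b1: attacked by Qg1; a2: attacked by Ka3; b2: attacked by Ka3.
Legal moves for White: none.
In check with no legal moves → checkmate.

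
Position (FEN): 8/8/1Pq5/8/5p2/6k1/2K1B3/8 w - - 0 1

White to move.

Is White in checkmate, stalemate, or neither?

neither

White to move; white king on c2.
In check: yes, from the black queen on c6.
Legal moves for White: Kd3, Kb3, Kd2, Kb2, Kd1, Kb1, Bc4.
White is in check but has 7 legal moves → neither.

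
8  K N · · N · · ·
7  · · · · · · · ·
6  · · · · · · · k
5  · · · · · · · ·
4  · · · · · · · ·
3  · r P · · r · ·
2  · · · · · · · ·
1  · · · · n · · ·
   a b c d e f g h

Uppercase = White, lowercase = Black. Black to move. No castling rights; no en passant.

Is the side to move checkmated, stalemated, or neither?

Black to move; black king on h6.
In check: no.
Legal moves for Black include: Kh7, Kg6, Kh5, Kg5, Rf8, Rf7, Rf6, Rf5, Rf4, Rh3, Rg3, Re3, Rd3, Rfxc3, Rf2, Rf1, Rxb8+, Rb7, ... (list truncated; more exist).
Black has legal moves and is not in check → neither.

neither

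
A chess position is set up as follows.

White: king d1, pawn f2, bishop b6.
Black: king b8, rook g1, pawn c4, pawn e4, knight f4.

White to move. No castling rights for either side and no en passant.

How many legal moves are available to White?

2

White to move; king on d1.
In check: yes, from the black rook on g1.
Legal moves: Kd2, Kc2.
Count: 2.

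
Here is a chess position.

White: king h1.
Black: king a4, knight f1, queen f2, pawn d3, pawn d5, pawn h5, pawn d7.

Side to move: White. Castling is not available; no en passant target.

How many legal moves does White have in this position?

0

White to move; king on h1.
In check: no.
Legal moves: none.
Count: 0.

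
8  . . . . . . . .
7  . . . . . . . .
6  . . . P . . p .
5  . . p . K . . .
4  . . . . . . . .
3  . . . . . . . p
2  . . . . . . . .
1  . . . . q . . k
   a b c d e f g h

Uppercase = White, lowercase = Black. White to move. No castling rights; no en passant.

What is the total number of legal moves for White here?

White to move; king on e5.
In check: yes, from the black queen on e1.
Legal moves: Kf6, Kd5, Kf4.
Count: 3.

3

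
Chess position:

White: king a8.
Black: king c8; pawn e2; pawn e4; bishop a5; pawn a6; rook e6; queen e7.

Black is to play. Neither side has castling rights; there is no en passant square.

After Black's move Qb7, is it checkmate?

After Qb7: white king on a8; in check: yes, from the black queen on b7.
King squares — a7: attacked by Qb7; b7: attacked by Kc8; b8: attacked by Qb7.
White has no legal moves → checkmate.

yes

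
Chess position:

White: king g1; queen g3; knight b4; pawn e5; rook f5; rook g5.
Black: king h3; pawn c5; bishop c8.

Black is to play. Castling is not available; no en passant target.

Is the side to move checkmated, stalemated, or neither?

checkmate

Black to move; black king on h3.
In check: yes, from the white queen on g3.
King squares — g2: attacked by Kg1; h2: attacked by Kg1; g3: attacked by Rg5; g4: attacked by Qg3; h4: attacked by Qg3.
Legal moves for Black: none.
In check with no legal moves → checkmate.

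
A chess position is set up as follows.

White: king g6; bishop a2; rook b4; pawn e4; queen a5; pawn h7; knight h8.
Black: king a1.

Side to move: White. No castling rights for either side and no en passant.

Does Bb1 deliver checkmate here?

yes

After Bb1: black king on a1; in check: yes, from the white queen on a5.
King squares — b1: attacked by Rb4; a2: attacked by Bb1; b2: attacked by Rb4.
Black has no legal moves → checkmate.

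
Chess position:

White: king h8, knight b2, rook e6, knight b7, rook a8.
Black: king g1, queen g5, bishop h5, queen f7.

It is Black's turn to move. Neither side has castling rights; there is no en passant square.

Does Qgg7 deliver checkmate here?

yes

After Qgg7: white king on h8; in check: yes, from the black queen on g7.
King squares — g7: attacked by Qf7; h7: attacked by Qg7; g8: attacked by Qf7.
White has no legal moves → checkmate.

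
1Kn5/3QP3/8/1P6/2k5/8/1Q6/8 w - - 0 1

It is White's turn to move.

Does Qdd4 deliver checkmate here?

yes

After Qdd4: black king on c4; in check: yes, from the white queen on d4.
King squares — b3: attacked by Qb2; c3: attacked by Qb2; d3: attacked by Qd4; b4: attacked by Qb2; d4: attacked by Qb2; b5: attacked by Qb2; c5: attacked by Qd4; d5: attacked by Qd4.
Black has no legal moves → checkmate.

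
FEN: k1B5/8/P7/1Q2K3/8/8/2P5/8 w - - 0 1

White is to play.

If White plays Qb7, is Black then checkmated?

yes

After Qb7: black king on a8; in check: yes, from the white queen on b7.
King squares — a7: attacked by Qb7; b7: attacked by Pa6; b8: attacked by Qb7.
Black has no legal moves → checkmate.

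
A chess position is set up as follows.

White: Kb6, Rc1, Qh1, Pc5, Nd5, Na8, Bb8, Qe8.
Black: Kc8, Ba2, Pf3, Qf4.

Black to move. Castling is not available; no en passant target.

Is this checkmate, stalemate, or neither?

Black to move; black king on c8.
In check: yes, from the white queen on e8.
King squares — b7: attacked by Kb6; c7: attacked by Nd5; d7: attacked by Qe8; b8: attacked by Qe8; d8: attacked by Qe8.
Legal moves for Black: none.
In check with no legal moves → checkmate.

checkmate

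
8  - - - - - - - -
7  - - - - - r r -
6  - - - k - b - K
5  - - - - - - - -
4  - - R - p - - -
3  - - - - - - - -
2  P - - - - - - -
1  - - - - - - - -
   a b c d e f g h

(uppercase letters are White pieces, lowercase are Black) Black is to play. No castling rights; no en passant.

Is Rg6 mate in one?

no

After Rg6: white king on h6; in check: yes, from the black rook on g6.
White has 2 legal replies: Kxg6, Kh5.
In check but a legal move exists → not checkmate.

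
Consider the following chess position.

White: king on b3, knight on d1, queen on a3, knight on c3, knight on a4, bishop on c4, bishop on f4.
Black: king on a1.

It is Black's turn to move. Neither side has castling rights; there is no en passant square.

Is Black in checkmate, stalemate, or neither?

checkmate

Black to move; black king on a1.
In check: yes, from the white queen on a3.
King squares — b1: attacked by Nc3; a2: attacked by Qa3; b2: attacked by Nd1.
Legal moves for Black: none.
In check with no legal moves → checkmate.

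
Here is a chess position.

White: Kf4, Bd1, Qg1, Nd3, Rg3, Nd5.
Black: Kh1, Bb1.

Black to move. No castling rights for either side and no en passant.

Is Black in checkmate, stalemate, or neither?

checkmate

Black to move; black king on h1.
In check: yes, from the white queen on g1.
King squares — g1: attacked by Rg3; g2: attacked by Qg1; h2: attacked by Qg1.
Legal moves for Black: none.
In check with no legal moves → checkmate.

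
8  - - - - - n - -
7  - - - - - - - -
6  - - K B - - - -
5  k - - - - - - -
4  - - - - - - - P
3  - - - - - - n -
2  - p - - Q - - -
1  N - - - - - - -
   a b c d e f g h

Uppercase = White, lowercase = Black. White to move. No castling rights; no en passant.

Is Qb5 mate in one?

yes

After Qb5: black king on a5; in check: yes, from the white queen on b5.
King squares — a4: attacked by Qb5; b4: attacked by Qb5; b5: attacked by Kc6; a6: attacked by Qb5; b6: attacked by Qb5.
Black has no legal moves → checkmate.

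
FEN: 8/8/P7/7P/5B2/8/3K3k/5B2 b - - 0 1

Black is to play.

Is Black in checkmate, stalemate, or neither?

Black to move; black king on h2.
In check: yes, from the white bishop on f4.
King squares — g1: available; h1: available; g2: attacked by Bf1; g3: attacked by Bf4; h3: attacked by Bf1.
Legal moves for Black: Kh1, Kg1.
Black is in check but has 2 legal moves → neither.

neither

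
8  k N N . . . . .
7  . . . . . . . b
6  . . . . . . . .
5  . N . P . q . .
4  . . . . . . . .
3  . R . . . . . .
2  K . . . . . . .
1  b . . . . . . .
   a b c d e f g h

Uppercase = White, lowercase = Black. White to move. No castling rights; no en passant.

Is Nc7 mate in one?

yes

After Nc7: black king on a8; in check: yes, from the white knight on c7.
King squares — a7: attacked by Nc8; b7: attacked by Rb3; b8: attacked by Rb3.
Black has no legal moves → checkmate.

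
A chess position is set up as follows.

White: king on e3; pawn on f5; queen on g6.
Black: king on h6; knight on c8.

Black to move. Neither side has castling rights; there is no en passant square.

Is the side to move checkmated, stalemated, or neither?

Black to move; black king on h6.
In check: yes, from the white queen on g6.
King squares — g5: attacked by Qg6; h5: attacked by Qg6; g6: attacked by Pf5; g7: attacked by Qg6; h7: attacked by Qg6.
Legal moves for Black: none.
In check with no legal moves → checkmate.

checkmate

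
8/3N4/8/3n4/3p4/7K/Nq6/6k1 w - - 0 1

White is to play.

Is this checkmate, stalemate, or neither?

neither

White to move; white king on h3.
In check: no.
Legal moves for White: Nf8, Nb8, Nf6, Nb6, Ne5, Nc5, Kh4, Kg4, Kg3, Nb4, Nc3, Nc1.
White has 12 legal moves and is not in check → neither.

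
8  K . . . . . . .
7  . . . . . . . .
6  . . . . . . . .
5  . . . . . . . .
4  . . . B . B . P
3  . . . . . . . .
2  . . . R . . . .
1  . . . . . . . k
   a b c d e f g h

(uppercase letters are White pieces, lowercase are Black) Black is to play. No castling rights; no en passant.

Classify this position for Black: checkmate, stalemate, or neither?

Black to move; black king on h1.
In check: no.
King squares — g1: attacked by Bd4; g2: attacked by Rd2; h2: attacked by Rd2.
Legal moves for Black: none.
Not in check and no legal moves → stalemate.

stalemate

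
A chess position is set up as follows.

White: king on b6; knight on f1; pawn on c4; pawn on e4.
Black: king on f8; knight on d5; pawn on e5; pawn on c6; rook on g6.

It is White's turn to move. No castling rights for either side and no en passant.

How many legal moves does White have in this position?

7

White to move; king on b6.
In check: yes, from the black knight on d5.
Legal moves: Kb7, Ka7, Ka6, Kc5, Ka5, exd5, cxd5.
Count: 7.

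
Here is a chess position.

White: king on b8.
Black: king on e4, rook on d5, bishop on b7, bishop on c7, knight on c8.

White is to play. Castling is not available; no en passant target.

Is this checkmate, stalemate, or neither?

White to move; white king on b8.
In check: yes, from the black bishop on c7.
Legal moves for White: Kxc7, Kxb7.
White is in check but has 2 legal moves → neither.

neither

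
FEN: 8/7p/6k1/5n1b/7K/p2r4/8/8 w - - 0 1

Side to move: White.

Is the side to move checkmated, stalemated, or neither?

checkmate

White to move; white king on h4.
In check: yes, from the black knight on f5.
King squares — g3: attacked by Rd3; h3: attacked by Rd3; g4: attacked by Bh5; g5: attacked by Kg6; h5: attacked by Kg6.
Legal moves for White: none.
In check with no legal moves → checkmate.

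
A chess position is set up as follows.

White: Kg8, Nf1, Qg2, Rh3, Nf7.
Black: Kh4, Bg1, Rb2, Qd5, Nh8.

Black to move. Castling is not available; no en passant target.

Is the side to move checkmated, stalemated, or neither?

Black to move; black king on h4.
In check: yes, from the white rook on h3.
King squares — g3: attacked by Nf1; h3: attacked by Qg2; g4: attacked by Qg2; g5: attacked by Qg2; h5: attacked by Rh3.
Legal moves for Black: none.
In check with no legal moves → checkmate.

checkmate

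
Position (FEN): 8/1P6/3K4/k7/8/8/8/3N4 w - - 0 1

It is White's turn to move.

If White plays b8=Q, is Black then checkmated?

After b8=Q: black king on a5; in check: no.
Black is not in check, so this cannot be checkmate.

no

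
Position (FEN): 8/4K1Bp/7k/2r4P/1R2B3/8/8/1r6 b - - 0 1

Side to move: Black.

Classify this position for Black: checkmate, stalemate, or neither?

neither

Black to move; black king on h6.
In check: yes, from the white bishop on g7.
Legal moves for Black: Kxg7, Kxh5, Kg5.
Black is in check but has 3 legal moves → neither.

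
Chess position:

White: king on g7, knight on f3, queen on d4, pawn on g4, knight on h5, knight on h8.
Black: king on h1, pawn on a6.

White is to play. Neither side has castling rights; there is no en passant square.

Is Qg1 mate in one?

yes

After Qg1: black king on h1; in check: yes, from the white queen on g1.
King squares — g1: attacked by Nf3; g2: attacked by Qg1; h2: attacked by Qg1.
Black has no legal moves → checkmate.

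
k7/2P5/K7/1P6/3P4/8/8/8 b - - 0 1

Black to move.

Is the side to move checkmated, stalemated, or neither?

Black to move; black king on a8.
In check: no.
King squares — a7: attacked by Ka6; b7: attacked by Ka6; b8: attacked by Pc7.
Legal moves for Black: none.
Not in check and no legal moves → stalemate.

stalemate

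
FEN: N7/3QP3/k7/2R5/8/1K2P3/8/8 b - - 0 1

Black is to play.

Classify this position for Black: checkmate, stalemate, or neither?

Black to move; black king on a6.
In check: no.
King squares — a5: attacked by Rc5; b5: attacked by Rc5; b6: attacked by Na8; a7: attacked by Qd7; b7: attacked by Qd7.
Legal moves for Black: none.
Not in check and no legal moves → stalemate.

stalemate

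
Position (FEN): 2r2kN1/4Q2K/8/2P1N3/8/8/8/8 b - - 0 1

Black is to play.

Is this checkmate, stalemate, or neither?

Black to move; black king on f8.
In check: yes, from the white queen on e7.
King squares — e7: attacked by Ng8; f7: attacked by Ne5; g7: attacked by Qe7; e8: attacked by Qe7; g8: attacked by Kh7.
Legal moves for Black: none.
In check with no legal moves → checkmate.

checkmate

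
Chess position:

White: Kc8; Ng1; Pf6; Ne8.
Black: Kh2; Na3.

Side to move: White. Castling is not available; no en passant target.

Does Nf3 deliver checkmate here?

no

After Nf3: black king on h2; in check: yes, from the white knight on f3.
Black has 4 legal replies: Kh3, Kg3, Kg2, Kh1.
In check but a legal move exists → not checkmate.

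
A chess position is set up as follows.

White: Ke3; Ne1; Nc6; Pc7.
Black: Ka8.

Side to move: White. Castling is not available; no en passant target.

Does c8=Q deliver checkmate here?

After c8=Q: black king on a8; in check: yes, from the white queen on c8.
King squares — a7: attacked by Nc6; b7: attacked by Qc8; b8: attacked by Nc6.
Black has no legal moves → checkmate.

yes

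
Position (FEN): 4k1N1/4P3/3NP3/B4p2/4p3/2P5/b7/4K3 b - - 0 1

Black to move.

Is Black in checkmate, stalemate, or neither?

Black to move; black king on e8.
In check: yes, from the white knight on d6.
King squares — d7: attacked by Pe6; e7: attacked by Ng8; f7: attacked by Nd6; d8: attacked by Ba5; f8: attacked by Pe7.
Legal moves for Black: none.
In check with no legal moves → checkmate.

checkmate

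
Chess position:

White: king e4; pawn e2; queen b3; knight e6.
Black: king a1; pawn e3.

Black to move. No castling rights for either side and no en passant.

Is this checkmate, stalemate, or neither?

stalemate

Black to move; black king on a1.
In check: no.
King squares — b1: attacked by Qb3; a2: attacked by Qb3; b2: attacked by Qb3.
Legal moves for Black: none.
Not in check and no legal moves → stalemate.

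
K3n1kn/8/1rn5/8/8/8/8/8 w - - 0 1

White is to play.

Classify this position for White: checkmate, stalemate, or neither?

stalemate

White to move; white king on a8.
In check: no.
King squares — a7: attacked by Nc6; b7: attacked by Rb6; b8: attacked by Rb6.
Legal moves for White: none.
Not in check and no legal moves → stalemate.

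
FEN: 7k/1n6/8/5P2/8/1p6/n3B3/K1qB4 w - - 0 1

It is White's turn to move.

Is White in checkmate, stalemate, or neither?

checkmate

White to move; white king on a1.
In check: yes, from the black queen on c1.
King squares — b1: attacked by Qc1; a2: attacked by Pb3; b2: attacked by Qc1.
Legal moves for White: none.
In check with no legal moves → checkmate.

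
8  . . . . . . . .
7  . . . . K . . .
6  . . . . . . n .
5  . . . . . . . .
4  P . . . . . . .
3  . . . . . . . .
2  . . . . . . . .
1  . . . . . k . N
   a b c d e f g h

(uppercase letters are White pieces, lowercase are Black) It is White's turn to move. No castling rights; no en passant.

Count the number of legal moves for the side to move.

7

White to move; king on e7.
In check: yes, from the black knight on g6.
Legal moves: Ke8, Kd8, Kf7, Kd7, Kf6, Ke6, Kd6.
Count: 7.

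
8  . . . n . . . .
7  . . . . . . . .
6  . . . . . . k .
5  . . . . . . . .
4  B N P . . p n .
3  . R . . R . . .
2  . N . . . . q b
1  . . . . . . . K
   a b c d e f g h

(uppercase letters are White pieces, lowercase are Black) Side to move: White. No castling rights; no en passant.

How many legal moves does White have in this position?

1

White to move; king on h1.
In check: yes, from the black queen on g2.
Legal moves: Kxg2.
Count: 1.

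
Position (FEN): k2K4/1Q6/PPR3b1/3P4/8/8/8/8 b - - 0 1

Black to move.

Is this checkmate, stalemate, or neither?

Black to move; black king on a8.
In check: yes, from the white queen on b7.
King squares — a7: attacked by Pb6; b7: attacked by Pa6; b8: attacked by Qb7.
Legal moves for Black: none.
In check with no legal moves → checkmate.

checkmate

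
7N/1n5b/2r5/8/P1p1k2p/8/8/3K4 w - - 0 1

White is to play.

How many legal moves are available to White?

White to move; king on d1.
In check: no.
Legal moves: Nf7, Ng6, Ke2, Kd2, Kc2, Ke1, Kc1, a5.
Count: 8.

8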